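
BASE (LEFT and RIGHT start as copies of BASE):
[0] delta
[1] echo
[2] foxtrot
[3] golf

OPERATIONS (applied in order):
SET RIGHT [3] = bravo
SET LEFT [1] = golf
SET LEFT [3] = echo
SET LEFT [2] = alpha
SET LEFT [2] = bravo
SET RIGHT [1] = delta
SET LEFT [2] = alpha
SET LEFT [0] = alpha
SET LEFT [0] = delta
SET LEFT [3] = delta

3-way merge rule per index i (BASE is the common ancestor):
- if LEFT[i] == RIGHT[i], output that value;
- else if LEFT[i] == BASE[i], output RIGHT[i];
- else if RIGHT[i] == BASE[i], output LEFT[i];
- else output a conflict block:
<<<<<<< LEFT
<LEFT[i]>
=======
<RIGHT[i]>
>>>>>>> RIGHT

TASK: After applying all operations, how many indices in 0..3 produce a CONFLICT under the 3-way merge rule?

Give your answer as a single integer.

Final LEFT:  [delta, golf, alpha, delta]
Final RIGHT: [delta, delta, foxtrot, bravo]
i=0: L=delta R=delta -> agree -> delta
i=1: BASE=echo L=golf R=delta all differ -> CONFLICT
i=2: L=alpha, R=foxtrot=BASE -> take LEFT -> alpha
i=3: BASE=golf L=delta R=bravo all differ -> CONFLICT
Conflict count: 2

Answer: 2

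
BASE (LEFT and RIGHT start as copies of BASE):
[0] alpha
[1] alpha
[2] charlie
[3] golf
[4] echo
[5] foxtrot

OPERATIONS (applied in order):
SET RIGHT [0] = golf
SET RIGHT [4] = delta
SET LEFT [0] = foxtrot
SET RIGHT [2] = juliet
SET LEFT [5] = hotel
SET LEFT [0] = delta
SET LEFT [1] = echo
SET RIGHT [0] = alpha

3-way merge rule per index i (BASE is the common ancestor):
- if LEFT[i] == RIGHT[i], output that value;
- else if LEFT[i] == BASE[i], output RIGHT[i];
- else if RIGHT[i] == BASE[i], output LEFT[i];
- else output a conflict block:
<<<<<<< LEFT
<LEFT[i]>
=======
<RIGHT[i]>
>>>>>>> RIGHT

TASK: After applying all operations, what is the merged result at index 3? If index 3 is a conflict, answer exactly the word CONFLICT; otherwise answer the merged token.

Answer: golf

Derivation:
Final LEFT:  [delta, echo, charlie, golf, echo, hotel]
Final RIGHT: [alpha, alpha, juliet, golf, delta, foxtrot]
i=0: L=delta, R=alpha=BASE -> take LEFT -> delta
i=1: L=echo, R=alpha=BASE -> take LEFT -> echo
i=2: L=charlie=BASE, R=juliet -> take RIGHT -> juliet
i=3: L=golf R=golf -> agree -> golf
i=4: L=echo=BASE, R=delta -> take RIGHT -> delta
i=5: L=hotel, R=foxtrot=BASE -> take LEFT -> hotel
Index 3 -> golf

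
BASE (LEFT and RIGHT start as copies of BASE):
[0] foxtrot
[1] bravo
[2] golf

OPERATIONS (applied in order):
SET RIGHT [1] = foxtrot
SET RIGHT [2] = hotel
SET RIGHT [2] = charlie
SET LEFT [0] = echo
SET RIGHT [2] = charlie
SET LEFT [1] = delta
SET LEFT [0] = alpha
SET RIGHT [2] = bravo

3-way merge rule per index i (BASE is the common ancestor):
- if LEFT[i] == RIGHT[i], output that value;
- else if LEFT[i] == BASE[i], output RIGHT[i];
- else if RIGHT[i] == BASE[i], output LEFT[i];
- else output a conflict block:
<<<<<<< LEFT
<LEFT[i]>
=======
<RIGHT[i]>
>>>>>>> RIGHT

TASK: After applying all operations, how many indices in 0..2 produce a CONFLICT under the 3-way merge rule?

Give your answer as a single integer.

Final LEFT:  [alpha, delta, golf]
Final RIGHT: [foxtrot, foxtrot, bravo]
i=0: L=alpha, R=foxtrot=BASE -> take LEFT -> alpha
i=1: BASE=bravo L=delta R=foxtrot all differ -> CONFLICT
i=2: L=golf=BASE, R=bravo -> take RIGHT -> bravo
Conflict count: 1

Answer: 1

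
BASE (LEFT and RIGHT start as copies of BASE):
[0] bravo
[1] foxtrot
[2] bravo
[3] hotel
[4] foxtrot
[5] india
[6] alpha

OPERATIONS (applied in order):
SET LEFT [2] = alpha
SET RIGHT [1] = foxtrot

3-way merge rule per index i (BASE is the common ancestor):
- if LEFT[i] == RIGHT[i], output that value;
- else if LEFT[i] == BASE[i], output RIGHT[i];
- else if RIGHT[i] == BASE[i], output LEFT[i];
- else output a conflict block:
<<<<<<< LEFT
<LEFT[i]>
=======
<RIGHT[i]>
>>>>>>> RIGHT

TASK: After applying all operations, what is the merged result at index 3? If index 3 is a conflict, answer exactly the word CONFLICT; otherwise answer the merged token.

Final LEFT:  [bravo, foxtrot, alpha, hotel, foxtrot, india, alpha]
Final RIGHT: [bravo, foxtrot, bravo, hotel, foxtrot, india, alpha]
i=0: L=bravo R=bravo -> agree -> bravo
i=1: L=foxtrot R=foxtrot -> agree -> foxtrot
i=2: L=alpha, R=bravo=BASE -> take LEFT -> alpha
i=3: L=hotel R=hotel -> agree -> hotel
i=4: L=foxtrot R=foxtrot -> agree -> foxtrot
i=5: L=india R=india -> agree -> india
i=6: L=alpha R=alpha -> agree -> alpha
Index 3 -> hotel

Answer: hotel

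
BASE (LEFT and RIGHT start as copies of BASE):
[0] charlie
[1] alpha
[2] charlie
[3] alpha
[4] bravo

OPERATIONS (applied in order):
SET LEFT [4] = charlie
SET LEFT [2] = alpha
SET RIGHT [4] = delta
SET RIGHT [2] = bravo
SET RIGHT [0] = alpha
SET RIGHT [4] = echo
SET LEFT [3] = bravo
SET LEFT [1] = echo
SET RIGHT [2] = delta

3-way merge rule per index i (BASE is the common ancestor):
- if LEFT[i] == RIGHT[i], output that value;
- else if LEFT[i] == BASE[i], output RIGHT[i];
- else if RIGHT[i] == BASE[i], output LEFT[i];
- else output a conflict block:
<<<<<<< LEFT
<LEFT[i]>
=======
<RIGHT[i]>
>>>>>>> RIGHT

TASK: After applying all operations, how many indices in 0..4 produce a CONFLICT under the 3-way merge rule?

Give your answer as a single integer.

Answer: 2

Derivation:
Final LEFT:  [charlie, echo, alpha, bravo, charlie]
Final RIGHT: [alpha, alpha, delta, alpha, echo]
i=0: L=charlie=BASE, R=alpha -> take RIGHT -> alpha
i=1: L=echo, R=alpha=BASE -> take LEFT -> echo
i=2: BASE=charlie L=alpha R=delta all differ -> CONFLICT
i=3: L=bravo, R=alpha=BASE -> take LEFT -> bravo
i=4: BASE=bravo L=charlie R=echo all differ -> CONFLICT
Conflict count: 2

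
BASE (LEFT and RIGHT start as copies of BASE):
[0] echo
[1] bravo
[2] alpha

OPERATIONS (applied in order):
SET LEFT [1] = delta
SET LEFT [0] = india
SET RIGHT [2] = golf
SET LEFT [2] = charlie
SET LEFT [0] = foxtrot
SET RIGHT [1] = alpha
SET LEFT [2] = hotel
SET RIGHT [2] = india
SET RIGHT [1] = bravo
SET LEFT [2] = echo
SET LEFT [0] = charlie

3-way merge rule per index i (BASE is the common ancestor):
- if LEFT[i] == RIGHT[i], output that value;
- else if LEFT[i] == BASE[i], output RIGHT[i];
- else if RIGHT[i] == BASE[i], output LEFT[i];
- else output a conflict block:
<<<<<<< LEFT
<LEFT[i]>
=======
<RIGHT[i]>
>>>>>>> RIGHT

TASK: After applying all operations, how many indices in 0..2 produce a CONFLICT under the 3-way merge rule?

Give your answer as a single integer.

Answer: 1

Derivation:
Final LEFT:  [charlie, delta, echo]
Final RIGHT: [echo, bravo, india]
i=0: L=charlie, R=echo=BASE -> take LEFT -> charlie
i=1: L=delta, R=bravo=BASE -> take LEFT -> delta
i=2: BASE=alpha L=echo R=india all differ -> CONFLICT
Conflict count: 1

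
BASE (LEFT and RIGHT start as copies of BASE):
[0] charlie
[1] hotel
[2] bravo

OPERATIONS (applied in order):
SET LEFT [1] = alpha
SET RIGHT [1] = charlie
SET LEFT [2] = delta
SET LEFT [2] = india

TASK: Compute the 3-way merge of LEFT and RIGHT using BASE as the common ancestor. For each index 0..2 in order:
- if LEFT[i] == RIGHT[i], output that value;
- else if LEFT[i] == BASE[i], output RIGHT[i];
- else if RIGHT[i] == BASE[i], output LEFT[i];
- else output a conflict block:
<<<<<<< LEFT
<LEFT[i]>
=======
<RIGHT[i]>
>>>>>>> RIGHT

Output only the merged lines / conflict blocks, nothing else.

Final LEFT:  [charlie, alpha, india]
Final RIGHT: [charlie, charlie, bravo]
i=0: L=charlie R=charlie -> agree -> charlie
i=1: BASE=hotel L=alpha R=charlie all differ -> CONFLICT
i=2: L=india, R=bravo=BASE -> take LEFT -> india

Answer: charlie
<<<<<<< LEFT
alpha
=======
charlie
>>>>>>> RIGHT
india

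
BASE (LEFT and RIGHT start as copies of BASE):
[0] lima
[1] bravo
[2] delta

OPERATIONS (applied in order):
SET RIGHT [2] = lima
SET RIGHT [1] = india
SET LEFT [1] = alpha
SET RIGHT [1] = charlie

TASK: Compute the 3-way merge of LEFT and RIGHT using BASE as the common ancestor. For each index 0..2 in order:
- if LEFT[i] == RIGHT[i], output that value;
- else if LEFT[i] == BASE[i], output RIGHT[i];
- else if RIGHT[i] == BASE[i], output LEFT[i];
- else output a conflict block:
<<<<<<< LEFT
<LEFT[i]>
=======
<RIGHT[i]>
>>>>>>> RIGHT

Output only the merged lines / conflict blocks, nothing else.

Final LEFT:  [lima, alpha, delta]
Final RIGHT: [lima, charlie, lima]
i=0: L=lima R=lima -> agree -> lima
i=1: BASE=bravo L=alpha R=charlie all differ -> CONFLICT
i=2: L=delta=BASE, R=lima -> take RIGHT -> lima

Answer: lima
<<<<<<< LEFT
alpha
=======
charlie
>>>>>>> RIGHT
lima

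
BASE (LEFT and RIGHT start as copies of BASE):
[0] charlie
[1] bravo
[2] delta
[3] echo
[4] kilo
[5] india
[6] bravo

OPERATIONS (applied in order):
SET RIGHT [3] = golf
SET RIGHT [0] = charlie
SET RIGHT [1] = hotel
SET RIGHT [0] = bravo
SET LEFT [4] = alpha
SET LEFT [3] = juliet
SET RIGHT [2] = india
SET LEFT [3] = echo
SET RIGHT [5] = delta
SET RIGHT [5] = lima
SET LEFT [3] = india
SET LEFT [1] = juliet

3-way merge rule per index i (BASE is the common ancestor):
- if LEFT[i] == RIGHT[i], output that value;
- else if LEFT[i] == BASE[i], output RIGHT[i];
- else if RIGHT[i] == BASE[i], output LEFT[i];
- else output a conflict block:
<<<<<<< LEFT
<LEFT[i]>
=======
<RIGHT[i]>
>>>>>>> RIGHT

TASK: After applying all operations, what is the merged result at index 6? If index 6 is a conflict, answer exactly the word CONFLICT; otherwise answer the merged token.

Final LEFT:  [charlie, juliet, delta, india, alpha, india, bravo]
Final RIGHT: [bravo, hotel, india, golf, kilo, lima, bravo]
i=0: L=charlie=BASE, R=bravo -> take RIGHT -> bravo
i=1: BASE=bravo L=juliet R=hotel all differ -> CONFLICT
i=2: L=delta=BASE, R=india -> take RIGHT -> india
i=3: BASE=echo L=india R=golf all differ -> CONFLICT
i=4: L=alpha, R=kilo=BASE -> take LEFT -> alpha
i=5: L=india=BASE, R=lima -> take RIGHT -> lima
i=6: L=bravo R=bravo -> agree -> bravo
Index 6 -> bravo

Answer: bravo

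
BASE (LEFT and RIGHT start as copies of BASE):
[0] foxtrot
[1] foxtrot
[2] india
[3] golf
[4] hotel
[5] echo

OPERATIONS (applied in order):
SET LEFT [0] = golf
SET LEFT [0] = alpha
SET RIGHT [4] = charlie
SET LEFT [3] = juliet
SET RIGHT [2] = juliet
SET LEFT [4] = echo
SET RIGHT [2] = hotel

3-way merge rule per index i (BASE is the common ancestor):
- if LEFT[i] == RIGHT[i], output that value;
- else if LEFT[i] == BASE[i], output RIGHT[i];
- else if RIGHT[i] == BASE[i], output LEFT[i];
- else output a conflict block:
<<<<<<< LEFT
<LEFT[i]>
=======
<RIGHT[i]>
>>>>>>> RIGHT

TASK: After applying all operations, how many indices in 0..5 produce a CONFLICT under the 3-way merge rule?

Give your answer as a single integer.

Final LEFT:  [alpha, foxtrot, india, juliet, echo, echo]
Final RIGHT: [foxtrot, foxtrot, hotel, golf, charlie, echo]
i=0: L=alpha, R=foxtrot=BASE -> take LEFT -> alpha
i=1: L=foxtrot R=foxtrot -> agree -> foxtrot
i=2: L=india=BASE, R=hotel -> take RIGHT -> hotel
i=3: L=juliet, R=golf=BASE -> take LEFT -> juliet
i=4: BASE=hotel L=echo R=charlie all differ -> CONFLICT
i=5: L=echo R=echo -> agree -> echo
Conflict count: 1

Answer: 1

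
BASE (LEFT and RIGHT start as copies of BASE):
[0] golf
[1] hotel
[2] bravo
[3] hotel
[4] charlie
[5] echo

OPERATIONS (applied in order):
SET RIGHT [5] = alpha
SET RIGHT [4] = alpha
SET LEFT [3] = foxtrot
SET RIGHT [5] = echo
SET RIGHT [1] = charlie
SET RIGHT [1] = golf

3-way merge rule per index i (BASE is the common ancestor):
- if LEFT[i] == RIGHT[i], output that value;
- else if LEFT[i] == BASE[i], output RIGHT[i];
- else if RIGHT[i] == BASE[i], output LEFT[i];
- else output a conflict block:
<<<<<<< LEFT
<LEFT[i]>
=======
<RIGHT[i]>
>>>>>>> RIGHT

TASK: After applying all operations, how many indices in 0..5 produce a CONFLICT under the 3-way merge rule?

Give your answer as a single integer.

Answer: 0

Derivation:
Final LEFT:  [golf, hotel, bravo, foxtrot, charlie, echo]
Final RIGHT: [golf, golf, bravo, hotel, alpha, echo]
i=0: L=golf R=golf -> agree -> golf
i=1: L=hotel=BASE, R=golf -> take RIGHT -> golf
i=2: L=bravo R=bravo -> agree -> bravo
i=3: L=foxtrot, R=hotel=BASE -> take LEFT -> foxtrot
i=4: L=charlie=BASE, R=alpha -> take RIGHT -> alpha
i=5: L=echo R=echo -> agree -> echo
Conflict count: 0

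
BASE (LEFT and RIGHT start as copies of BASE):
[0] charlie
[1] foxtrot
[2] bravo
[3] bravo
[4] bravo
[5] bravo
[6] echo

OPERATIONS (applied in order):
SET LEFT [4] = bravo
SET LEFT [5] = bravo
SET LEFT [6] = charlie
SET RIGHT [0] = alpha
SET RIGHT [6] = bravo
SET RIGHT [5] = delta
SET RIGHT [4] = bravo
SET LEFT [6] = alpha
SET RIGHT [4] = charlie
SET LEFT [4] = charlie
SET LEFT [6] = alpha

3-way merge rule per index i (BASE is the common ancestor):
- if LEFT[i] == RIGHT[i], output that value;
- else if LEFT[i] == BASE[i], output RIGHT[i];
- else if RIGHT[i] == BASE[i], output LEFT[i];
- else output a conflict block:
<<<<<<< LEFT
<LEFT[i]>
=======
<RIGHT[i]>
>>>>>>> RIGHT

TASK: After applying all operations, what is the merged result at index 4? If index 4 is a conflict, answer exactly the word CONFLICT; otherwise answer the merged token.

Final LEFT:  [charlie, foxtrot, bravo, bravo, charlie, bravo, alpha]
Final RIGHT: [alpha, foxtrot, bravo, bravo, charlie, delta, bravo]
i=0: L=charlie=BASE, R=alpha -> take RIGHT -> alpha
i=1: L=foxtrot R=foxtrot -> agree -> foxtrot
i=2: L=bravo R=bravo -> agree -> bravo
i=3: L=bravo R=bravo -> agree -> bravo
i=4: L=charlie R=charlie -> agree -> charlie
i=5: L=bravo=BASE, R=delta -> take RIGHT -> delta
i=6: BASE=echo L=alpha R=bravo all differ -> CONFLICT
Index 4 -> charlie

Answer: charlie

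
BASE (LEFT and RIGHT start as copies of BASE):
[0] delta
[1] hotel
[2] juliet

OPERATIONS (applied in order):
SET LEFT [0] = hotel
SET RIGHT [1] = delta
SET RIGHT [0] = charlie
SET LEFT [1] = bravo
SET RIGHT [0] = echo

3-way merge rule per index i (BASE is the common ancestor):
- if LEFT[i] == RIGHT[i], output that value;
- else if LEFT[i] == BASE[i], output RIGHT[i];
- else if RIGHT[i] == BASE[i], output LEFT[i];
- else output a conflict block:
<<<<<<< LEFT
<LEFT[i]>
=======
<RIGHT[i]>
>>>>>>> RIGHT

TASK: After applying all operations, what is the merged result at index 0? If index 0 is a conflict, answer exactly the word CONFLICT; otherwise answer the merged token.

Final LEFT:  [hotel, bravo, juliet]
Final RIGHT: [echo, delta, juliet]
i=0: BASE=delta L=hotel R=echo all differ -> CONFLICT
i=1: BASE=hotel L=bravo R=delta all differ -> CONFLICT
i=2: L=juliet R=juliet -> agree -> juliet
Index 0 -> CONFLICT

Answer: CONFLICT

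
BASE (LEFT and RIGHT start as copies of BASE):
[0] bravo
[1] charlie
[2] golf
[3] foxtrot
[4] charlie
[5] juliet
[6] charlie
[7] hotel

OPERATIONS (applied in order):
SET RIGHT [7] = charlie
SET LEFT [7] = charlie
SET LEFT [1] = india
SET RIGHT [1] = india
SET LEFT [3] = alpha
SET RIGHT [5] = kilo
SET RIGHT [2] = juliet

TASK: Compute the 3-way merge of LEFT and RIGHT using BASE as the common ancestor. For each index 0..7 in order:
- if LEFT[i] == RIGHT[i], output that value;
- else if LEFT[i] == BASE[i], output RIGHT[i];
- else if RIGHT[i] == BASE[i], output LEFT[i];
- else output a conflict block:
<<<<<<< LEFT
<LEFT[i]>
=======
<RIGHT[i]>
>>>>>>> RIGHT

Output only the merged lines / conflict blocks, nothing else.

Final LEFT:  [bravo, india, golf, alpha, charlie, juliet, charlie, charlie]
Final RIGHT: [bravo, india, juliet, foxtrot, charlie, kilo, charlie, charlie]
i=0: L=bravo R=bravo -> agree -> bravo
i=1: L=india R=india -> agree -> india
i=2: L=golf=BASE, R=juliet -> take RIGHT -> juliet
i=3: L=alpha, R=foxtrot=BASE -> take LEFT -> alpha
i=4: L=charlie R=charlie -> agree -> charlie
i=5: L=juliet=BASE, R=kilo -> take RIGHT -> kilo
i=6: L=charlie R=charlie -> agree -> charlie
i=7: L=charlie R=charlie -> agree -> charlie

Answer: bravo
india
juliet
alpha
charlie
kilo
charlie
charlie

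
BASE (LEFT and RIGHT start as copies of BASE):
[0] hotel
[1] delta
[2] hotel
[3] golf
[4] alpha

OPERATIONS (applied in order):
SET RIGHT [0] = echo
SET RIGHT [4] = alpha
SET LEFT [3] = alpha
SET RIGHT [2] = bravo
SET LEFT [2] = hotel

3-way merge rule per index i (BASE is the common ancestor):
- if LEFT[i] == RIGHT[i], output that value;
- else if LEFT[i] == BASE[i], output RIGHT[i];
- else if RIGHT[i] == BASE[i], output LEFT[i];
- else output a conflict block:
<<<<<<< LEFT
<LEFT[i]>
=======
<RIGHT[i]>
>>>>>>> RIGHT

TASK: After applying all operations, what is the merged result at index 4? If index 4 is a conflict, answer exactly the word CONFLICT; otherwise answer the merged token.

Answer: alpha

Derivation:
Final LEFT:  [hotel, delta, hotel, alpha, alpha]
Final RIGHT: [echo, delta, bravo, golf, alpha]
i=0: L=hotel=BASE, R=echo -> take RIGHT -> echo
i=1: L=delta R=delta -> agree -> delta
i=2: L=hotel=BASE, R=bravo -> take RIGHT -> bravo
i=3: L=alpha, R=golf=BASE -> take LEFT -> alpha
i=4: L=alpha R=alpha -> agree -> alpha
Index 4 -> alpha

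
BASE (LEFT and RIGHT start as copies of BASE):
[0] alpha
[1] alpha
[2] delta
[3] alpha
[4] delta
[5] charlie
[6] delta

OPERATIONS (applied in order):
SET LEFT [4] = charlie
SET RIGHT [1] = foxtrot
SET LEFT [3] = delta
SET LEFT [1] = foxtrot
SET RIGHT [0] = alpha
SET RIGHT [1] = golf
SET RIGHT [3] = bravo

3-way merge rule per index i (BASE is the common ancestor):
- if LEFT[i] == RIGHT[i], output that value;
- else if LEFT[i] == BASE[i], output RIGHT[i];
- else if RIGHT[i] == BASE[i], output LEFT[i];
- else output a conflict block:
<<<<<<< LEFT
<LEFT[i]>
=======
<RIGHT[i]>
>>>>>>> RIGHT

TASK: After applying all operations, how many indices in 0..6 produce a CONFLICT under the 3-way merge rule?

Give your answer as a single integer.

Final LEFT:  [alpha, foxtrot, delta, delta, charlie, charlie, delta]
Final RIGHT: [alpha, golf, delta, bravo, delta, charlie, delta]
i=0: L=alpha R=alpha -> agree -> alpha
i=1: BASE=alpha L=foxtrot R=golf all differ -> CONFLICT
i=2: L=delta R=delta -> agree -> delta
i=3: BASE=alpha L=delta R=bravo all differ -> CONFLICT
i=4: L=charlie, R=delta=BASE -> take LEFT -> charlie
i=5: L=charlie R=charlie -> agree -> charlie
i=6: L=delta R=delta -> agree -> delta
Conflict count: 2

Answer: 2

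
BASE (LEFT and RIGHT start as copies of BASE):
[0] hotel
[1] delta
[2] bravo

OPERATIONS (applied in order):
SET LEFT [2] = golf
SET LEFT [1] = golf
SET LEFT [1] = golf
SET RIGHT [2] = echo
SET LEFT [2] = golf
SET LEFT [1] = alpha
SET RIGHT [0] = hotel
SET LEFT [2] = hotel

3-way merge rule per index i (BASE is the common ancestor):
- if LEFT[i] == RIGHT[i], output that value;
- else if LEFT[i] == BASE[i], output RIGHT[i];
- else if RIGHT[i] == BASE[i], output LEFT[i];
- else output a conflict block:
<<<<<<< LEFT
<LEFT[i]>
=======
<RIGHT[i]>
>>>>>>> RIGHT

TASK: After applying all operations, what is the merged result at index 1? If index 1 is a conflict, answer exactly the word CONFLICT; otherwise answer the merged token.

Final LEFT:  [hotel, alpha, hotel]
Final RIGHT: [hotel, delta, echo]
i=0: L=hotel R=hotel -> agree -> hotel
i=1: L=alpha, R=delta=BASE -> take LEFT -> alpha
i=2: BASE=bravo L=hotel R=echo all differ -> CONFLICT
Index 1 -> alpha

Answer: alpha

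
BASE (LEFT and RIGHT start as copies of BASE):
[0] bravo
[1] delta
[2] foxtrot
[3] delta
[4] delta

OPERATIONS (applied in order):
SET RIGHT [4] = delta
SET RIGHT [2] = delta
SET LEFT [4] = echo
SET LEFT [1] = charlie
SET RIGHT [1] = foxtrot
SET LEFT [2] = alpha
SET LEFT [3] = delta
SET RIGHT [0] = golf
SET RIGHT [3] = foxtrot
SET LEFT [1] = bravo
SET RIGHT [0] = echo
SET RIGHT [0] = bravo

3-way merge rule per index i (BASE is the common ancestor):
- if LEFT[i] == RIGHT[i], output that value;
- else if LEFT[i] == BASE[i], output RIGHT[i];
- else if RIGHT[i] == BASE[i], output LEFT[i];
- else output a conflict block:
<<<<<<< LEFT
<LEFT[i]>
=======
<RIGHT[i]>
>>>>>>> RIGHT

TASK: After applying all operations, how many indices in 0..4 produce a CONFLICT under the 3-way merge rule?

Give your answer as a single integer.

Final LEFT:  [bravo, bravo, alpha, delta, echo]
Final RIGHT: [bravo, foxtrot, delta, foxtrot, delta]
i=0: L=bravo R=bravo -> agree -> bravo
i=1: BASE=delta L=bravo R=foxtrot all differ -> CONFLICT
i=2: BASE=foxtrot L=alpha R=delta all differ -> CONFLICT
i=3: L=delta=BASE, R=foxtrot -> take RIGHT -> foxtrot
i=4: L=echo, R=delta=BASE -> take LEFT -> echo
Conflict count: 2

Answer: 2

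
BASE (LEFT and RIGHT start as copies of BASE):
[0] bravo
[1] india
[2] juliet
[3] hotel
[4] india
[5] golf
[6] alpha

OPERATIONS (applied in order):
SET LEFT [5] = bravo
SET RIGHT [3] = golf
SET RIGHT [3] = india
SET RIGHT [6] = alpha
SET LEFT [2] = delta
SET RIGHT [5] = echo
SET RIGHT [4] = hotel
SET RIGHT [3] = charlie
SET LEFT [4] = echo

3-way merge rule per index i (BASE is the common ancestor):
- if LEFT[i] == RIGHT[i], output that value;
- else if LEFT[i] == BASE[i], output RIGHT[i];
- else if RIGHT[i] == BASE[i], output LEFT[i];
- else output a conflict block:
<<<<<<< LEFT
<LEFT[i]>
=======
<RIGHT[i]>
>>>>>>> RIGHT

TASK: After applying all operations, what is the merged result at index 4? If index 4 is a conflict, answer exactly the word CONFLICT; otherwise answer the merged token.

Answer: CONFLICT

Derivation:
Final LEFT:  [bravo, india, delta, hotel, echo, bravo, alpha]
Final RIGHT: [bravo, india, juliet, charlie, hotel, echo, alpha]
i=0: L=bravo R=bravo -> agree -> bravo
i=1: L=india R=india -> agree -> india
i=2: L=delta, R=juliet=BASE -> take LEFT -> delta
i=3: L=hotel=BASE, R=charlie -> take RIGHT -> charlie
i=4: BASE=india L=echo R=hotel all differ -> CONFLICT
i=5: BASE=golf L=bravo R=echo all differ -> CONFLICT
i=6: L=alpha R=alpha -> agree -> alpha
Index 4 -> CONFLICT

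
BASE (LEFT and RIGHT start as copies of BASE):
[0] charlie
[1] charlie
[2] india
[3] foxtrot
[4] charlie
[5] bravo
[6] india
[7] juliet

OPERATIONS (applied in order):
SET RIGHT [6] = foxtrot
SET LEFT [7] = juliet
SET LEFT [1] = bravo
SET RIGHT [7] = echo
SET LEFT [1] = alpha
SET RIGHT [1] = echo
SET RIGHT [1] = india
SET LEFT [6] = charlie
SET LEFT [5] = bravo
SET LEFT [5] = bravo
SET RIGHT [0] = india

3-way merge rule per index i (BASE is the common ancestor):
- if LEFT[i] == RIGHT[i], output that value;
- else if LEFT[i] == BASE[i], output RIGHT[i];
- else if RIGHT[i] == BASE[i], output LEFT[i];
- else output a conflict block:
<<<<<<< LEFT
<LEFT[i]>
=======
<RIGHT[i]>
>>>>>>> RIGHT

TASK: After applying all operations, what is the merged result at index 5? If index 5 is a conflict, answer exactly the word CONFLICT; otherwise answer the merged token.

Final LEFT:  [charlie, alpha, india, foxtrot, charlie, bravo, charlie, juliet]
Final RIGHT: [india, india, india, foxtrot, charlie, bravo, foxtrot, echo]
i=0: L=charlie=BASE, R=india -> take RIGHT -> india
i=1: BASE=charlie L=alpha R=india all differ -> CONFLICT
i=2: L=india R=india -> agree -> india
i=3: L=foxtrot R=foxtrot -> agree -> foxtrot
i=4: L=charlie R=charlie -> agree -> charlie
i=5: L=bravo R=bravo -> agree -> bravo
i=6: BASE=india L=charlie R=foxtrot all differ -> CONFLICT
i=7: L=juliet=BASE, R=echo -> take RIGHT -> echo
Index 5 -> bravo

Answer: bravo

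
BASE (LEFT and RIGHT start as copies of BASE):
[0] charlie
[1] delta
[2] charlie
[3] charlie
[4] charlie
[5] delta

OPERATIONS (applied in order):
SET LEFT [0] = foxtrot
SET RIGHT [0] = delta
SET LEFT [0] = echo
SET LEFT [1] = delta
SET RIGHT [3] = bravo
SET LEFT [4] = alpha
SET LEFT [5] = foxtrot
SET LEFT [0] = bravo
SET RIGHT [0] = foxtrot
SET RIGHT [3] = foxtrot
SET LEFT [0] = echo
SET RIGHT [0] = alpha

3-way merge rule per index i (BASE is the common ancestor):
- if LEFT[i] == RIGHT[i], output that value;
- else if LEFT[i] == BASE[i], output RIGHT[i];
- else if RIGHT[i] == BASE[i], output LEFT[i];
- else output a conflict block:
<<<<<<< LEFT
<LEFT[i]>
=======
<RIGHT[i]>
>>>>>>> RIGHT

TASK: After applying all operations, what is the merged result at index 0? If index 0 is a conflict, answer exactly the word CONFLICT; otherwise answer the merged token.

Answer: CONFLICT

Derivation:
Final LEFT:  [echo, delta, charlie, charlie, alpha, foxtrot]
Final RIGHT: [alpha, delta, charlie, foxtrot, charlie, delta]
i=0: BASE=charlie L=echo R=alpha all differ -> CONFLICT
i=1: L=delta R=delta -> agree -> delta
i=2: L=charlie R=charlie -> agree -> charlie
i=3: L=charlie=BASE, R=foxtrot -> take RIGHT -> foxtrot
i=4: L=alpha, R=charlie=BASE -> take LEFT -> alpha
i=5: L=foxtrot, R=delta=BASE -> take LEFT -> foxtrot
Index 0 -> CONFLICT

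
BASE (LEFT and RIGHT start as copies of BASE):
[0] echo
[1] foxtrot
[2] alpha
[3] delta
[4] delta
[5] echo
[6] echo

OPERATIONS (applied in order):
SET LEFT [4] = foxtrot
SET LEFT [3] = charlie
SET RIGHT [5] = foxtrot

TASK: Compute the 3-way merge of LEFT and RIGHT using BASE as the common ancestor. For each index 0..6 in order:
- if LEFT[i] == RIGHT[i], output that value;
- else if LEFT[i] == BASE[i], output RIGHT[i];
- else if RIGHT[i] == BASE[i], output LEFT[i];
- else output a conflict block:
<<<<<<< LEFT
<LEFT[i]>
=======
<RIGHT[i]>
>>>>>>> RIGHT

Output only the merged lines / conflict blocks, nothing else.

Final LEFT:  [echo, foxtrot, alpha, charlie, foxtrot, echo, echo]
Final RIGHT: [echo, foxtrot, alpha, delta, delta, foxtrot, echo]
i=0: L=echo R=echo -> agree -> echo
i=1: L=foxtrot R=foxtrot -> agree -> foxtrot
i=2: L=alpha R=alpha -> agree -> alpha
i=3: L=charlie, R=delta=BASE -> take LEFT -> charlie
i=4: L=foxtrot, R=delta=BASE -> take LEFT -> foxtrot
i=5: L=echo=BASE, R=foxtrot -> take RIGHT -> foxtrot
i=6: L=echo R=echo -> agree -> echo

Answer: echo
foxtrot
alpha
charlie
foxtrot
foxtrot
echo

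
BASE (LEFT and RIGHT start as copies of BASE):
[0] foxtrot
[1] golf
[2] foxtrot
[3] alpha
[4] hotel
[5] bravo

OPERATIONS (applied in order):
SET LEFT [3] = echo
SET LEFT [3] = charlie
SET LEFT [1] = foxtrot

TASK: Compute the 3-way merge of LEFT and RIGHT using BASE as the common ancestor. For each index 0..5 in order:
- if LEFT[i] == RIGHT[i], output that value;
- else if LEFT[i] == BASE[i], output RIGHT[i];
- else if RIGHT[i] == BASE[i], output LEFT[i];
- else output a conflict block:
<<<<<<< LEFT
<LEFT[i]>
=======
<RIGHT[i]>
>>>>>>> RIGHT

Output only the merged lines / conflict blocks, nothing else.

Answer: foxtrot
foxtrot
foxtrot
charlie
hotel
bravo

Derivation:
Final LEFT:  [foxtrot, foxtrot, foxtrot, charlie, hotel, bravo]
Final RIGHT: [foxtrot, golf, foxtrot, alpha, hotel, bravo]
i=0: L=foxtrot R=foxtrot -> agree -> foxtrot
i=1: L=foxtrot, R=golf=BASE -> take LEFT -> foxtrot
i=2: L=foxtrot R=foxtrot -> agree -> foxtrot
i=3: L=charlie, R=alpha=BASE -> take LEFT -> charlie
i=4: L=hotel R=hotel -> agree -> hotel
i=5: L=bravo R=bravo -> agree -> bravo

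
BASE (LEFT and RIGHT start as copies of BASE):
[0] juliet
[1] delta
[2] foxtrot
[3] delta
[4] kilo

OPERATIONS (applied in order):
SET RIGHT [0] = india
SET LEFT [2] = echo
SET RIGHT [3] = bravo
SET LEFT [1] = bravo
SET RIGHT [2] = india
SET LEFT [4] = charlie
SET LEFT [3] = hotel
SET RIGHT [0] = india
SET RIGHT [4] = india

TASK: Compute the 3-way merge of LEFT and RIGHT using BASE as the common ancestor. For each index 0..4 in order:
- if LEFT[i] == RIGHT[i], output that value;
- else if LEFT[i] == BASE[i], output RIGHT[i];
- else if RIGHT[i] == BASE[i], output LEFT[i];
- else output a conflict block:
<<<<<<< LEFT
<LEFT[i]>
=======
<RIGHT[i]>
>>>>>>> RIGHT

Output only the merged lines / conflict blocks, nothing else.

Final LEFT:  [juliet, bravo, echo, hotel, charlie]
Final RIGHT: [india, delta, india, bravo, india]
i=0: L=juliet=BASE, R=india -> take RIGHT -> india
i=1: L=bravo, R=delta=BASE -> take LEFT -> bravo
i=2: BASE=foxtrot L=echo R=india all differ -> CONFLICT
i=3: BASE=delta L=hotel R=bravo all differ -> CONFLICT
i=4: BASE=kilo L=charlie R=india all differ -> CONFLICT

Answer: india
bravo
<<<<<<< LEFT
echo
=======
india
>>>>>>> RIGHT
<<<<<<< LEFT
hotel
=======
bravo
>>>>>>> RIGHT
<<<<<<< LEFT
charlie
=======
india
>>>>>>> RIGHT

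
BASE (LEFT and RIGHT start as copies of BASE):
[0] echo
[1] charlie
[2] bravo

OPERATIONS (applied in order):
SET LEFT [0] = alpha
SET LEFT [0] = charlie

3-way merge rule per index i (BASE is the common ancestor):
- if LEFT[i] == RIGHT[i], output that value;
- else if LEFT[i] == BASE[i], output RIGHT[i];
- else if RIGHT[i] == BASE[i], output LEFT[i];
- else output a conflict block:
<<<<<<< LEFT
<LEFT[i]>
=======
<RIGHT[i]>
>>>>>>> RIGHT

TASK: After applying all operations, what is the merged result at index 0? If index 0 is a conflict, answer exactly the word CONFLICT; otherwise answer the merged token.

Final LEFT:  [charlie, charlie, bravo]
Final RIGHT: [echo, charlie, bravo]
i=0: L=charlie, R=echo=BASE -> take LEFT -> charlie
i=1: L=charlie R=charlie -> agree -> charlie
i=2: L=bravo R=bravo -> agree -> bravo
Index 0 -> charlie

Answer: charlie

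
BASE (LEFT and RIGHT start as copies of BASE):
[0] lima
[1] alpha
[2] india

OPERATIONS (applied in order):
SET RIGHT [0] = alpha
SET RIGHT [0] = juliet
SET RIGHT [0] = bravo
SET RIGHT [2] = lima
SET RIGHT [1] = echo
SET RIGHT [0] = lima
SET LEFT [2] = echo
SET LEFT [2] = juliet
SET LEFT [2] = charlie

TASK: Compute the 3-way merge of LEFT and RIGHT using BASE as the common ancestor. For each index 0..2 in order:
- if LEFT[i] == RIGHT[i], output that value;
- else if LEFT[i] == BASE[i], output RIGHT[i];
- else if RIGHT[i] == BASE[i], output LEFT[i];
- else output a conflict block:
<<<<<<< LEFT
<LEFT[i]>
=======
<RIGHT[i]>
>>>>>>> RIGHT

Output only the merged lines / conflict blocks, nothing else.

Final LEFT:  [lima, alpha, charlie]
Final RIGHT: [lima, echo, lima]
i=0: L=lima R=lima -> agree -> lima
i=1: L=alpha=BASE, R=echo -> take RIGHT -> echo
i=2: BASE=india L=charlie R=lima all differ -> CONFLICT

Answer: lima
echo
<<<<<<< LEFT
charlie
=======
lima
>>>>>>> RIGHT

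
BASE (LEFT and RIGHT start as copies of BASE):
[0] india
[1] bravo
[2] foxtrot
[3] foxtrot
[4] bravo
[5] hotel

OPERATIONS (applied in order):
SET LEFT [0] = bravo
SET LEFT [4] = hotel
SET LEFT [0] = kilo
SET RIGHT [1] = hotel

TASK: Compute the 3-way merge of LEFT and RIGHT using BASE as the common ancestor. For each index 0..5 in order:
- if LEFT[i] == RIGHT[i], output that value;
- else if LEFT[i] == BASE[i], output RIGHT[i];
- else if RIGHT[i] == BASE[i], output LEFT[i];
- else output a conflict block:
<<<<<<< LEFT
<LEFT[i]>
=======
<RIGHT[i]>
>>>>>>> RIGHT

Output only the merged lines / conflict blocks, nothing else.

Final LEFT:  [kilo, bravo, foxtrot, foxtrot, hotel, hotel]
Final RIGHT: [india, hotel, foxtrot, foxtrot, bravo, hotel]
i=0: L=kilo, R=india=BASE -> take LEFT -> kilo
i=1: L=bravo=BASE, R=hotel -> take RIGHT -> hotel
i=2: L=foxtrot R=foxtrot -> agree -> foxtrot
i=3: L=foxtrot R=foxtrot -> agree -> foxtrot
i=4: L=hotel, R=bravo=BASE -> take LEFT -> hotel
i=5: L=hotel R=hotel -> agree -> hotel

Answer: kilo
hotel
foxtrot
foxtrot
hotel
hotel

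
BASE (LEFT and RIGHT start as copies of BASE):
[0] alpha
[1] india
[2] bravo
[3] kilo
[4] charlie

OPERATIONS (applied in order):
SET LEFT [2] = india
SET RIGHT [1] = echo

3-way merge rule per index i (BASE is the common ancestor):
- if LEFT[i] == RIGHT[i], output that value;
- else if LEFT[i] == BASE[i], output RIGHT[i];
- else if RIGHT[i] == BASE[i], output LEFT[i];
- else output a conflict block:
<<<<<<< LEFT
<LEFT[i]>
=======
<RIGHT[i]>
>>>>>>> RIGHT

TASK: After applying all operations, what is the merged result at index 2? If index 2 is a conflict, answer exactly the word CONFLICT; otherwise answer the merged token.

Answer: india

Derivation:
Final LEFT:  [alpha, india, india, kilo, charlie]
Final RIGHT: [alpha, echo, bravo, kilo, charlie]
i=0: L=alpha R=alpha -> agree -> alpha
i=1: L=india=BASE, R=echo -> take RIGHT -> echo
i=2: L=india, R=bravo=BASE -> take LEFT -> india
i=3: L=kilo R=kilo -> agree -> kilo
i=4: L=charlie R=charlie -> agree -> charlie
Index 2 -> india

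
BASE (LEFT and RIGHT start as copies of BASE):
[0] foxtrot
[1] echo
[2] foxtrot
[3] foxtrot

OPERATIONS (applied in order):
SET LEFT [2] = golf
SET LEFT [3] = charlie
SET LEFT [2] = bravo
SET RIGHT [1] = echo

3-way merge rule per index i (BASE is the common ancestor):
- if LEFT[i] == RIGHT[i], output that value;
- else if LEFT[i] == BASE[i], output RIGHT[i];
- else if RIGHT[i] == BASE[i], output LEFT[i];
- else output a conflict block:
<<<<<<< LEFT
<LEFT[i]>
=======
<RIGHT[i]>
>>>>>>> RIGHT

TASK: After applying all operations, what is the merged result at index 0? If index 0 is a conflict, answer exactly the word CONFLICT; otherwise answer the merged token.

Answer: foxtrot

Derivation:
Final LEFT:  [foxtrot, echo, bravo, charlie]
Final RIGHT: [foxtrot, echo, foxtrot, foxtrot]
i=0: L=foxtrot R=foxtrot -> agree -> foxtrot
i=1: L=echo R=echo -> agree -> echo
i=2: L=bravo, R=foxtrot=BASE -> take LEFT -> bravo
i=3: L=charlie, R=foxtrot=BASE -> take LEFT -> charlie
Index 0 -> foxtrot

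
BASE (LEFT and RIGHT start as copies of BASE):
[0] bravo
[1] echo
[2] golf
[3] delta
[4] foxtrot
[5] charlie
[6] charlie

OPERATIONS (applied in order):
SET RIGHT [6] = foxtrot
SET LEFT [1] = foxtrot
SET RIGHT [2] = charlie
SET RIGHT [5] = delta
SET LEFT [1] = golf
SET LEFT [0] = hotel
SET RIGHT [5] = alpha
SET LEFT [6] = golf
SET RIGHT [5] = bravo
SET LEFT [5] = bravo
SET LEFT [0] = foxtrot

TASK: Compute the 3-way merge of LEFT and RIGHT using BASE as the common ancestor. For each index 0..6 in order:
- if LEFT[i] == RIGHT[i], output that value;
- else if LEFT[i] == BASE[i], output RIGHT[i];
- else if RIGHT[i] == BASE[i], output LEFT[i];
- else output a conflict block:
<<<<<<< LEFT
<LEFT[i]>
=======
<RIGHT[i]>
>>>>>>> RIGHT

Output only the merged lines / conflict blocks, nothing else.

Final LEFT:  [foxtrot, golf, golf, delta, foxtrot, bravo, golf]
Final RIGHT: [bravo, echo, charlie, delta, foxtrot, bravo, foxtrot]
i=0: L=foxtrot, R=bravo=BASE -> take LEFT -> foxtrot
i=1: L=golf, R=echo=BASE -> take LEFT -> golf
i=2: L=golf=BASE, R=charlie -> take RIGHT -> charlie
i=3: L=delta R=delta -> agree -> delta
i=4: L=foxtrot R=foxtrot -> agree -> foxtrot
i=5: L=bravo R=bravo -> agree -> bravo
i=6: BASE=charlie L=golf R=foxtrot all differ -> CONFLICT

Answer: foxtrot
golf
charlie
delta
foxtrot
bravo
<<<<<<< LEFT
golf
=======
foxtrot
>>>>>>> RIGHT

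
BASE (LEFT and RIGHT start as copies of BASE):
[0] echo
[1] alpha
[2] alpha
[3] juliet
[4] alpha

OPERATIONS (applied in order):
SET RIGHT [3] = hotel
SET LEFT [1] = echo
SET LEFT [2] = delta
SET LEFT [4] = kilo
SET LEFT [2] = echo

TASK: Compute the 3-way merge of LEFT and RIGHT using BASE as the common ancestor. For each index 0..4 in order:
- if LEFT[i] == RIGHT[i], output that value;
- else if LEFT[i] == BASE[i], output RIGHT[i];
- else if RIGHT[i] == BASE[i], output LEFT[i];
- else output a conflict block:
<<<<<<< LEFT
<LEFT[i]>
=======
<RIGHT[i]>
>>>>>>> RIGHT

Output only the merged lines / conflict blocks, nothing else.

Answer: echo
echo
echo
hotel
kilo

Derivation:
Final LEFT:  [echo, echo, echo, juliet, kilo]
Final RIGHT: [echo, alpha, alpha, hotel, alpha]
i=0: L=echo R=echo -> agree -> echo
i=1: L=echo, R=alpha=BASE -> take LEFT -> echo
i=2: L=echo, R=alpha=BASE -> take LEFT -> echo
i=3: L=juliet=BASE, R=hotel -> take RIGHT -> hotel
i=4: L=kilo, R=alpha=BASE -> take LEFT -> kilo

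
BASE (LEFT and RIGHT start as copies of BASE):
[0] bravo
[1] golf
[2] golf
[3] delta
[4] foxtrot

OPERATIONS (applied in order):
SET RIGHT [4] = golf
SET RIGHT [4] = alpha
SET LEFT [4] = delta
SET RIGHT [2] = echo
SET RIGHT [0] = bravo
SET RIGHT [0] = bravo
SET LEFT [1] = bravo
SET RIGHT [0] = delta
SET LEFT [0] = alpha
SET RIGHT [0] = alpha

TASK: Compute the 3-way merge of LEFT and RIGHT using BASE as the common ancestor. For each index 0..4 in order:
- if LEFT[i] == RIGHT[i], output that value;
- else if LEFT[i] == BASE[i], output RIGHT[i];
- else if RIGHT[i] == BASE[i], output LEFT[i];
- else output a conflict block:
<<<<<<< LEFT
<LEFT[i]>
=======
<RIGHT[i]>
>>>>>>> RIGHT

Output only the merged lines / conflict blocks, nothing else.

Final LEFT:  [alpha, bravo, golf, delta, delta]
Final RIGHT: [alpha, golf, echo, delta, alpha]
i=0: L=alpha R=alpha -> agree -> alpha
i=1: L=bravo, R=golf=BASE -> take LEFT -> bravo
i=2: L=golf=BASE, R=echo -> take RIGHT -> echo
i=3: L=delta R=delta -> agree -> delta
i=4: BASE=foxtrot L=delta R=alpha all differ -> CONFLICT

Answer: alpha
bravo
echo
delta
<<<<<<< LEFT
delta
=======
alpha
>>>>>>> RIGHT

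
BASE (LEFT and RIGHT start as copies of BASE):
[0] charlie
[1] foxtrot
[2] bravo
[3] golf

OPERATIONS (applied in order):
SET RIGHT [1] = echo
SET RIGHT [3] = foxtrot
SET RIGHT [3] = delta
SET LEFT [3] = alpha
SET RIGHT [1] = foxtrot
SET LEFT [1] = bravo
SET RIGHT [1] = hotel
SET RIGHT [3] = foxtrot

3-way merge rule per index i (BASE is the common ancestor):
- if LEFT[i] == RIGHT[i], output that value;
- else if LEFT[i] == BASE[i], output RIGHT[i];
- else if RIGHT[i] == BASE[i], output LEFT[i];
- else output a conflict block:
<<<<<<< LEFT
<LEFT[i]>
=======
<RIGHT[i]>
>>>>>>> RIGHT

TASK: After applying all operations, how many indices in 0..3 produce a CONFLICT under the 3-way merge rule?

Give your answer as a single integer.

Final LEFT:  [charlie, bravo, bravo, alpha]
Final RIGHT: [charlie, hotel, bravo, foxtrot]
i=0: L=charlie R=charlie -> agree -> charlie
i=1: BASE=foxtrot L=bravo R=hotel all differ -> CONFLICT
i=2: L=bravo R=bravo -> agree -> bravo
i=3: BASE=golf L=alpha R=foxtrot all differ -> CONFLICT
Conflict count: 2

Answer: 2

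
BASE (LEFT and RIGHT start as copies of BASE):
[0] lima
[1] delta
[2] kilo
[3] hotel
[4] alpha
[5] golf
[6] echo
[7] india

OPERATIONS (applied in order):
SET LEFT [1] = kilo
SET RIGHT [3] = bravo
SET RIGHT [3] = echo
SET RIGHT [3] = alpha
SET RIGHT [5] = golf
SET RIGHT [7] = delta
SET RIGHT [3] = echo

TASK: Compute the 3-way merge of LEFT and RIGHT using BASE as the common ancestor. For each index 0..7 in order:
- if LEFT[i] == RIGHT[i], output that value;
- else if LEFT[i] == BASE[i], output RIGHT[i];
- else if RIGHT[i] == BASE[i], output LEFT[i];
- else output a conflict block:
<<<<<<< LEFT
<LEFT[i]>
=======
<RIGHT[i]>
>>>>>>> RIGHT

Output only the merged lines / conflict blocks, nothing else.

Answer: lima
kilo
kilo
echo
alpha
golf
echo
delta

Derivation:
Final LEFT:  [lima, kilo, kilo, hotel, alpha, golf, echo, india]
Final RIGHT: [lima, delta, kilo, echo, alpha, golf, echo, delta]
i=0: L=lima R=lima -> agree -> lima
i=1: L=kilo, R=delta=BASE -> take LEFT -> kilo
i=2: L=kilo R=kilo -> agree -> kilo
i=3: L=hotel=BASE, R=echo -> take RIGHT -> echo
i=4: L=alpha R=alpha -> agree -> alpha
i=5: L=golf R=golf -> agree -> golf
i=6: L=echo R=echo -> agree -> echo
i=7: L=india=BASE, R=delta -> take RIGHT -> delta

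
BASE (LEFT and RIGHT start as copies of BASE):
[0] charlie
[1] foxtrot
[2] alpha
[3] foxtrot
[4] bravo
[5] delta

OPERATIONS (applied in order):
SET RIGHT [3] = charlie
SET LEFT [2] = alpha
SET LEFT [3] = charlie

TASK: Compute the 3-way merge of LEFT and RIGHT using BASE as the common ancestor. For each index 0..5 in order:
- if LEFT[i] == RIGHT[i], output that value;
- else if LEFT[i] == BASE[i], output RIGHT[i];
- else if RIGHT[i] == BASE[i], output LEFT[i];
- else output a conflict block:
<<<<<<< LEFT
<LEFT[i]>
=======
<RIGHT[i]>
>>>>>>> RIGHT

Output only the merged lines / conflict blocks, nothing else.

Answer: charlie
foxtrot
alpha
charlie
bravo
delta

Derivation:
Final LEFT:  [charlie, foxtrot, alpha, charlie, bravo, delta]
Final RIGHT: [charlie, foxtrot, alpha, charlie, bravo, delta]
i=0: L=charlie R=charlie -> agree -> charlie
i=1: L=foxtrot R=foxtrot -> agree -> foxtrot
i=2: L=alpha R=alpha -> agree -> alpha
i=3: L=charlie R=charlie -> agree -> charlie
i=4: L=bravo R=bravo -> agree -> bravo
i=5: L=delta R=delta -> agree -> delta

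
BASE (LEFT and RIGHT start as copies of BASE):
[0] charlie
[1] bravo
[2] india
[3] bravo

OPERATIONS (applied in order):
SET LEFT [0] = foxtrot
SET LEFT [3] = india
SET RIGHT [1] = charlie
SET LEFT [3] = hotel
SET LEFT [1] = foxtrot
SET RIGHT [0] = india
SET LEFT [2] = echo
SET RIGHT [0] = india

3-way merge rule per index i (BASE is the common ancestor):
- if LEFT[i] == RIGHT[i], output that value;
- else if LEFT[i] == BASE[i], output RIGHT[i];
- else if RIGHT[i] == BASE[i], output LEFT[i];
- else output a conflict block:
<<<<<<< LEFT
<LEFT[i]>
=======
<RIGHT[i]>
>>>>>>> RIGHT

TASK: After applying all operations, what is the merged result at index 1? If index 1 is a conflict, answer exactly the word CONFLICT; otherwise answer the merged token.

Final LEFT:  [foxtrot, foxtrot, echo, hotel]
Final RIGHT: [india, charlie, india, bravo]
i=0: BASE=charlie L=foxtrot R=india all differ -> CONFLICT
i=1: BASE=bravo L=foxtrot R=charlie all differ -> CONFLICT
i=2: L=echo, R=india=BASE -> take LEFT -> echo
i=3: L=hotel, R=bravo=BASE -> take LEFT -> hotel
Index 1 -> CONFLICT

Answer: CONFLICT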